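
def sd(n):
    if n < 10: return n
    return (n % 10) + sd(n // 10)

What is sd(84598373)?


sd(84598373) = 3 + sd(8459837)
sd(8459837) = 7 + sd(845983)
sd(845983) = 3 + sd(84598)
sd(84598) = 8 + sd(8459)
sd(8459) = 9 + sd(845)
sd(845) = 5 + sd(84)
sd(84) = 4 + sd(8)
sd(8) = 8  (base case)
Total: 3 + 7 + 3 + 8 + 9 + 5 + 4 + 8 = 47

47


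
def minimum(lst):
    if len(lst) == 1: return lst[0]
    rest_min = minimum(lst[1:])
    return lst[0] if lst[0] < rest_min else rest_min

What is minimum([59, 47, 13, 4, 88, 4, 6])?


minimum([59, 47, 13, 4, 88, 4, 6]): compare 59 with minimum([47, 13, 4, 88, 4, 6])
minimum([47, 13, 4, 88, 4, 6]): compare 47 with minimum([13, 4, 88, 4, 6])
minimum([13, 4, 88, 4, 6]): compare 13 with minimum([4, 88, 4, 6])
minimum([4, 88, 4, 6]): compare 4 with minimum([88, 4, 6])
minimum([88, 4, 6]): compare 88 with minimum([4, 6])
minimum([4, 6]): compare 4 with minimum([6])
minimum([6]) = 6  (base case)
Compare 4 with 6 -> 4
Compare 88 with 4 -> 4
Compare 4 with 4 -> 4
Compare 13 with 4 -> 4
Compare 47 with 4 -> 4
Compare 59 with 4 -> 4

4


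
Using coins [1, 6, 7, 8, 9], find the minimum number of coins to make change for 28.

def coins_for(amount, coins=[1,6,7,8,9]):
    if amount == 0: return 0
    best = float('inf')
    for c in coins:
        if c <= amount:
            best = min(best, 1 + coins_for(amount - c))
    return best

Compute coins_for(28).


Building up with DP:
coins_for(0) = 0
coins_for(1) = min(1+coins_for(0)=1+0=1) = 1
coins_for(2) = min(1+coins_for(1)=1+1=2) = 2
coins_for(3) = min(1+coins_for(2)=1+2=3) = 3
coins_for(4) = min(1+coins_for(3)=1+3=4) = 4
coins_for(5) = min(1+coins_for(4)=1+4=5) = 5
coins_for(6) = min(1+coins_for(5)=1+5=6, 1+coins_for(0)=1+0=1) = 1
coins_for(7) = min(1+coins_for(6)=1+1=2, 1+coins_for(1)=1+1=2, 1+coins_for(0)=1+0=1) = 1
coins_for(8) = min(1+coins_for(7)=1+1=2, 1+coins_for(2)=1+2=3, 1+coins_for(1)=1+1=2, 1+coins_for(0)=1+0=1) = 1
coins_for(9) = min(1+coins_for(8)=1+1=2, 1+coins_for(3)=1+3=4, 1+coins_for(2)=1+2=3, 1+coins_for(1)=1+1=2, 1+coins_for(0)=1+0=1) = 1
coins_for(10) = min(1+coins_for(9)=1+1=2, 1+coins_for(4)=1+4=5, 1+coins_for(3)=1+3=4, 1+coins_for(2)=1+2=3, 1+coins_for(1)=1+1=2) = 2
coins_for(11) = min(1+coins_for(10)=1+2=3, 1+coins_for(5)=1+5=6, 1+coins_for(4)=1+4=5, 1+coins_for(3)=1+3=4, 1+coins_for(2)=1+2=3) = 3
coins_for(12) = min(1+coins_for(11)=1+3=4, 1+coins_for(6)=1+1=2, 1+coins_for(5)=1+5=6, 1+coins_for(4)=1+4=5, 1+coins_for(3)=1+3=4) = 2
coins_for(13) = min(1+coins_for(12)=1+2=3, 1+coins_for(7)=1+1=2, 1+coins_for(6)=1+1=2, 1+coins_for(5)=1+5=6, 1+coins_for(4)=1+4=5) = 2
coins_for(14) = min(1+coins_for(13)=1+2=3, 1+coins_for(8)=1+1=2, 1+coins_for(7)=1+1=2, 1+coins_for(6)=1+1=2, 1+coins_for(5)=1+5=6) = 2
coins_for(15) = min(1+coins_for(14)=1+2=3, 1+coins_for(9)=1+1=2, 1+coins_for(8)=1+1=2, 1+coins_for(7)=1+1=2, 1+coins_for(6)=1+1=2) = 2
coins_for(16) = min(1+coins_for(15)=1+2=3, 1+coins_for(10)=1+2=3, 1+coins_for(9)=1+1=2, 1+coins_for(8)=1+1=2, 1+coins_for(7)=1+1=2) = 2
coins_for(17) = min(1+coins_for(16)=1+2=3, 1+coins_for(11)=1+3=4, 1+coins_for(10)=1+2=3, 1+coins_for(9)=1+1=2, 1+coins_for(8)=1+1=2) = 2
coins_for(18) = min(1+coins_for(17)=1+2=3, 1+coins_for(12)=1+2=3, 1+coins_for(11)=1+3=4, 1+coins_for(10)=1+2=3, 1+coins_for(9)=1+1=2) = 2
coins_for(19) = min(1+coins_for(18)=1+2=3, 1+coins_for(13)=1+2=3, 1+coins_for(12)=1+2=3, 1+coins_for(11)=1+3=4, 1+coins_for(10)=1+2=3) = 3
coins_for(20) = min(1+coins_for(19)=1+3=4, 1+coins_for(14)=1+2=3, 1+coins_for(13)=1+2=3, 1+coins_for(12)=1+2=3, 1+coins_for(11)=1+3=4) = 3
coins_for(21) = min(1+coins_for(20)=1+3=4, 1+coins_for(15)=1+2=3, 1+coins_for(14)=1+2=3, 1+coins_for(13)=1+2=3, 1+coins_for(12)=1+2=3) = 3
coins_for(22) = min(1+coins_for(21)=1+3=4, 1+coins_for(16)=1+2=3, 1+coins_for(15)=1+2=3, 1+coins_for(14)=1+2=3, 1+coins_for(13)=1+2=3) = 3
coins_for(23) = min(1+coins_for(22)=1+3=4, 1+coins_for(17)=1+2=3, 1+coins_for(16)=1+2=3, 1+coins_for(15)=1+2=3, 1+coins_for(14)=1+2=3) = 3
coins_for(24) = min(1+coins_for(23)=1+3=4, 1+coins_for(18)=1+2=3, 1+coins_for(17)=1+2=3, 1+coins_for(16)=1+2=3, 1+coins_for(15)=1+2=3) = 3
coins_for(25) = min(1+coins_for(24)=1+3=4, 1+coins_for(19)=1+3=4, 1+coins_for(18)=1+2=3, 1+coins_for(17)=1+2=3, 1+coins_for(16)=1+2=3) = 3
coins_for(26) = min(1+coins_for(25)=1+3=4, 1+coins_for(20)=1+3=4, 1+coins_for(19)=1+3=4, 1+coins_for(18)=1+2=3, 1+coins_for(17)=1+2=3) = 3
coins_for(27) = min(1+coins_for(26)=1+3=4, 1+coins_for(21)=1+3=4, 1+coins_for(20)=1+3=4, 1+coins_for(19)=1+3=4, 1+coins_for(18)=1+2=3) = 3
coins_for(28) = min(1+coins_for(27)=1+3=4, 1+coins_for(22)=1+3=4, 1+coins_for(21)=1+3=4, 1+coins_for(20)=1+3=4, 1+coins_for(19)=1+3=4) = 4

4


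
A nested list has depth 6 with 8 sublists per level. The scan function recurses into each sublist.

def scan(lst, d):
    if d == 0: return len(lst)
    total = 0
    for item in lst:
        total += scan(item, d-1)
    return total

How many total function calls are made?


At depth 0 (root): 1 call
At depth 1: each of 1 parents calls scan on 8 children = 8 calls
At depth 2: each of 8 parents calls scan on 8 children = 64 calls
At depth 3: each of 64 parents calls scan on 8 children = 512 calls
At depth 4: each of 512 parents calls scan on 8 children = 4096 calls
At depth 5: each of 4096 parents calls scan on 8 children = 32768 calls
At depth 6: each of 32768 parents calls scan on 8 children = 262144 calls
Total: 1 + 8 + 64 + 512 + 4096 + 32768 + 262144 = 299593

299593


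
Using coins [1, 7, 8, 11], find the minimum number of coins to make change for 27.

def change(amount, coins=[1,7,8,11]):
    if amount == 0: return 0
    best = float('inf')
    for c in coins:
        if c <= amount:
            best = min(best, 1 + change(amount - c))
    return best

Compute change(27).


Building up with DP:
change(0) = 0
change(1) = min(1+change(0)=1+0=1) = 1
change(2) = min(1+change(1)=1+1=2) = 2
change(3) = min(1+change(2)=1+2=3) = 3
change(4) = min(1+change(3)=1+3=4) = 4
change(5) = min(1+change(4)=1+4=5) = 5
change(6) = min(1+change(5)=1+5=6) = 6
change(7) = min(1+change(6)=1+6=7, 1+change(0)=1+0=1) = 1
change(8) = min(1+change(7)=1+1=2, 1+change(1)=1+1=2, 1+change(0)=1+0=1) = 1
change(9) = min(1+change(8)=1+1=2, 1+change(2)=1+2=3, 1+change(1)=1+1=2) = 2
change(10) = min(1+change(9)=1+2=3, 1+change(3)=1+3=4, 1+change(2)=1+2=3) = 3
change(11) = min(1+change(10)=1+3=4, 1+change(4)=1+4=5, 1+change(3)=1+3=4, 1+change(0)=1+0=1) = 1
change(12) = min(1+change(11)=1+1=2, 1+change(5)=1+5=6, 1+change(4)=1+4=5, 1+change(1)=1+1=2) = 2
change(13) = min(1+change(12)=1+2=3, 1+change(6)=1+6=7, 1+change(5)=1+5=6, 1+change(2)=1+2=3) = 3
change(14) = min(1+change(13)=1+3=4, 1+change(7)=1+1=2, 1+change(6)=1+6=7, 1+change(3)=1+3=4) = 2
change(15) = min(1+change(14)=1+2=3, 1+change(8)=1+1=2, 1+change(7)=1+1=2, 1+change(4)=1+4=5) = 2
change(16) = min(1+change(15)=1+2=3, 1+change(9)=1+2=3, 1+change(8)=1+1=2, 1+change(5)=1+5=6) = 2
change(17) = min(1+change(16)=1+2=3, 1+change(10)=1+3=4, 1+change(9)=1+2=3, 1+change(6)=1+6=7) = 3
change(18) = min(1+change(17)=1+3=4, 1+change(11)=1+1=2, 1+change(10)=1+3=4, 1+change(7)=1+1=2) = 2
change(19) = min(1+change(18)=1+2=3, 1+change(12)=1+2=3, 1+change(11)=1+1=2, 1+change(8)=1+1=2) = 2
change(20) = min(1+change(19)=1+2=3, 1+change(13)=1+3=4, 1+change(12)=1+2=3, 1+change(9)=1+2=3) = 3
change(21) = min(1+change(20)=1+3=4, 1+change(14)=1+2=3, 1+change(13)=1+3=4, 1+change(10)=1+3=4) = 3
change(22) = min(1+change(21)=1+3=4, 1+change(15)=1+2=3, 1+change(14)=1+2=3, 1+change(11)=1+1=2) = 2
change(23) = min(1+change(22)=1+2=3, 1+change(16)=1+2=3, 1+change(15)=1+2=3, 1+change(12)=1+2=3) = 3
change(24) = min(1+change(23)=1+3=4, 1+change(17)=1+3=4, 1+change(16)=1+2=3, 1+change(13)=1+3=4) = 3
change(25) = min(1+change(24)=1+3=4, 1+change(18)=1+2=3, 1+change(17)=1+3=4, 1+change(14)=1+2=3) = 3
change(26) = min(1+change(25)=1+3=4, 1+change(19)=1+2=3, 1+change(18)=1+2=3, 1+change(15)=1+2=3) = 3
change(27) = min(1+change(26)=1+3=4, 1+change(20)=1+3=4, 1+change(19)=1+2=3, 1+change(16)=1+2=3) = 3

3


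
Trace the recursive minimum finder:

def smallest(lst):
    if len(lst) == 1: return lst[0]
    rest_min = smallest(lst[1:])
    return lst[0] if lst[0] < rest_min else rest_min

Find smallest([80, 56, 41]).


smallest([80, 56, 41]): compare 80 with smallest([56, 41])
smallest([56, 41]): compare 56 with smallest([41])
smallest([41]) = 41  (base case)
Compare 56 with 41 -> 41
Compare 80 with 41 -> 41

41


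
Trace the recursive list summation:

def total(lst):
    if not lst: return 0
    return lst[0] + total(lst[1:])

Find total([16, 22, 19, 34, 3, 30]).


total([16, 22, 19, 34, 3, 30]) = 16 + total([22, 19, 34, 3, 30])
total([22, 19, 34, 3, 30]) = 22 + total([19, 34, 3, 30])
total([19, 34, 3, 30]) = 19 + total([34, 3, 30])
total([34, 3, 30]) = 34 + total([3, 30])
total([3, 30]) = 3 + total([30])
total([30]) = 30 + total([])
total([]) = 0  (base case)
Total: 16 + 22 + 19 + 34 + 3 + 30 + 0 = 124

124


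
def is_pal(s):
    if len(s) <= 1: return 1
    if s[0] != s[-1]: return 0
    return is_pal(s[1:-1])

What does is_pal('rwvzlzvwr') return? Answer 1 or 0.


is_pal('rwvzlzvwr'): s[0]='r' == s[-1]='r' -> check is_pal('wvzlzvw')
is_pal('wvzlzvw'): s[0]='w' == s[-1]='w' -> check is_pal('vzlzv')
is_pal('vzlzv'): s[0]='v' == s[-1]='v' -> check is_pal('zlz')
is_pal('zlz'): s[0]='z' == s[-1]='z' -> check is_pal('l')
is_pal('l'): len <= 1 -> return 1  (base case)
Result: 1 (palindrome)

1


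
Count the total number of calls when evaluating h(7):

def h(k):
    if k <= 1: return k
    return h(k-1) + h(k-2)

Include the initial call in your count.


Let C(n) = total calls for h(n)
C(0) = 1, C(1) = 1
C(2) = 1 + C(1) + C(0) = 1 + 1 + 1 = 3
C(3) = 1 + C(2) + C(1) = 1 + 3 + 1 = 5
C(4) = 1 + C(3) + C(2) = 1 + 5 + 3 = 9
C(5) = 1 + C(4) + C(3) = 1 + 9 + 5 = 15
C(6) = 1 + C(5) + C(4) = 1 + 15 + 9 = 25
C(7) = 1 + C(6) + C(5) = 1 + 25 + 15 = 41

41


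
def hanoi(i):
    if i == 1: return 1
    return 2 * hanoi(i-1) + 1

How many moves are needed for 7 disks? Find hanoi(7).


hanoi(7) = 2 * hanoi(6) + 1
hanoi(6) = 2 * hanoi(5) + 1
hanoi(5) = 2 * hanoi(4) + 1
hanoi(4) = 2 * hanoi(3) + 1
hanoi(3) = 2 * hanoi(2) + 1
hanoi(2) = 2 * hanoi(1) + 1
hanoi(1) = 1  (base case)
hanoi(2) = 2 * 1 + 1 = 3
hanoi(3) = 2 * 3 + 1 = 7
hanoi(4) = 2 * 7 + 1 = 15
hanoi(5) = 2 * 15 + 1 = 31
hanoi(6) = 2 * 31 + 1 = 63
hanoi(7) = 2 * 63 + 1 = 127

127


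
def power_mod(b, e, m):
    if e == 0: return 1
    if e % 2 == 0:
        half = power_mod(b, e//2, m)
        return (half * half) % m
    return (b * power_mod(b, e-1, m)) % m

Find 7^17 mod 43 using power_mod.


power_mod(7, 17, 43): e is odd, compute power_mod(7, 16, 43)
  power_mod(7, 16, 43): e is even, compute power_mod(7, 8, 43)
    power_mod(7, 8, 43): e is even, compute power_mod(7, 4, 43)
      power_mod(7, 4, 43): e is even, compute power_mod(7, 2, 43)
        power_mod(7, 2, 43): e is even, compute power_mod(7, 1, 43)
          power_mod(7, 1, 43): e is odd, compute power_mod(7, 0, 43)
          power_mod(7, 0, 43) = 1
          (7 * 1) % 43 = 7
        half=7, (7*7) % 43 = 6
      half=6, (6*6) % 43 = 36
    half=36, (36*36) % 43 = 6
  half=6, (6*6) % 43 = 36
(7 * 36) % 43 = 37

37


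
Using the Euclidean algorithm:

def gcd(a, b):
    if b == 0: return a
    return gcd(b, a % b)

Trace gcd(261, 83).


gcd(261, 83) = gcd(83, 12)
gcd(83, 12) = gcd(12, 11)
gcd(12, 11) = gcd(11, 1)
gcd(11, 1) = gcd(1, 0)
gcd(1, 0) = 1  (base case)

1


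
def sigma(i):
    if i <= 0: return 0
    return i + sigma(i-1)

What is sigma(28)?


sigma(28)
= 28 + 27 + 26 + 25 + 24 + 23 + 22 + 21 + 20 + 19 + 18 + 17 + 16 + 15 + 14 + 13 + 12 + 11 + 10 + 9 + 8 + 7 + 6 + 5 + 4 + 3 + 2 + 1 + sigma(0)
= 28 + 27 + 26 + 25 + 24 + 23 + 22 + 21 + 20 + 19 + 18 + 17 + 16 + 15 + 14 + 13 + 12 + 11 + 10 + 9 + 8 + 7 + 6 + 5 + 4 + 3 + 2 + 1 + 0
= 406

406


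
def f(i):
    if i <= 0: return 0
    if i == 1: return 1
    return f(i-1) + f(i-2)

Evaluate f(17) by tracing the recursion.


Computing f(17) bottom-up:
f(0) = 0
f(1) = 1
f(2) = f(1) + f(0) = 1 + 0 = 1
f(3) = f(2) + f(1) = 1 + 1 = 2
f(4) = f(3) + f(2) = 2 + 1 = 3
f(5) = f(4) + f(3) = 3 + 2 = 5
f(6) = f(5) + f(4) = 5 + 3 = 8
f(7) = f(6) + f(5) = 8 + 5 = 13
f(8) = f(7) + f(6) = 13 + 8 = 21
f(9) = f(8) + f(7) = 21 + 13 = 34
f(10) = f(9) + f(8) = 34 + 21 = 55
f(11) = f(10) + f(9) = 55 + 34 = 89
f(12) = f(11) + f(10) = 89 + 55 = 144
f(13) = f(12) + f(11) = 144 + 89 = 233
f(14) = f(13) + f(12) = 233 + 144 = 377
f(15) = f(14) + f(13) = 377 + 233 = 610
f(16) = f(15) + f(14) = 610 + 377 = 987
f(17) = f(16) + f(15) = 987 + 610 = 1597

1597


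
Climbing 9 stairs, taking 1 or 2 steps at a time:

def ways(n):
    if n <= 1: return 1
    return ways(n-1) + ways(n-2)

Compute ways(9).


Building up from base cases:
ways(0) = 1
ways(1) = 1
ways(2) = ways(1) + ways(0) = 1 + 1 = 2
ways(3) = ways(2) + ways(1) = 2 + 1 = 3
ways(4) = ways(3) + ways(2) = 3 + 2 = 5
ways(5) = ways(4) + ways(3) = 5 + 3 = 8
ways(6) = ways(5) + ways(4) = 8 + 5 = 13
ways(7) = ways(6) + ways(5) = 13 + 8 = 21
ways(8) = ways(7) + ways(6) = 21 + 13 = 34
ways(9) = ways(8) + ways(7) = 34 + 21 = 55

55


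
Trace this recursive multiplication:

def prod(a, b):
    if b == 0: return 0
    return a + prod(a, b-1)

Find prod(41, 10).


prod(41, 10) = 41 + prod(41, 9)
prod(41, 9) = 41 + prod(41, 8)
prod(41, 8) = 41 + prod(41, 7)
prod(41, 7) = 41 + prod(41, 6)
prod(41, 6) = 41 + prod(41, 5)
prod(41, 5) = 41 + prod(41, 4)
prod(41, 4) = 41 + prod(41, 3)
prod(41, 3) = 41 + prod(41, 2)
prod(41, 2) = 41 + prod(41, 1)
prod(41, 1) = 41 + prod(41, 0)
prod(41, 0) = 0  (base case)
Total: 41 + 41 + 41 + 41 + 41 + 41 + 41 + 41 + 41 + 41 + 0 = 410

410


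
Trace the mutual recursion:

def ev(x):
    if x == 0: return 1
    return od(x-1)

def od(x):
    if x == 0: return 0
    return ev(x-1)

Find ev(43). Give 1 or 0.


ev(43) = od(42)
od(42) = ev(41)
ev(41) = od(40)
od(40) = ev(39)
ev(39) = od(38)
od(38) = ev(37)
ev(37) = od(36)
od(36) = ev(35)
ev(35) = od(34)
od(34) = ev(33)
ev(33) = od(32)
od(32) = ev(31)
ev(31) = od(30)
od(30) = ev(29)
ev(29) = od(28)
od(28) = ev(27)
ev(27) = od(26)
od(26) = ev(25)
ev(25) = od(24)
od(24) = ev(23)
ev(23) = od(22)
od(22) = ev(21)
ev(21) = od(20)
od(20) = ev(19)
ev(19) = od(18)
od(18) = ev(17)
ev(17) = od(16)
od(16) = ev(15)
ev(15) = od(14)
od(14) = ev(13)
ev(13) = od(12)
od(12) = ev(11)
ev(11) = od(10)
od(10) = ev(9)
ev(9) = od(8)
od(8) = ev(7)
ev(7) = od(6)
od(6) = ev(5)
ev(5) = od(4)
od(4) = ev(3)
ev(3) = od(2)
od(2) = ev(1)
ev(1) = od(0)
od(0) = 0  (base case)
Result: 0

0


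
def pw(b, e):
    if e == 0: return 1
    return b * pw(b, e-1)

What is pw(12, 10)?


pw(12, 10)
= 12 * pw(12, 9)
= 12 * 12 * pw(12, 8)
= 12 * 12 * 12 * pw(12, 7)
= 12 * 12 * 12 * 12 * pw(12, 6)
= 12 * 12 * 12 * 12 * 12 * pw(12, 5)
= 12 * 12 * 12 * 12 * 12 * 12 * pw(12, 4)
= 12 * 12 * 12 * 12 * 12 * 12 * 12 * pw(12, 3)
= 12 * 12 * 12 * 12 * 12 * 12 * 12 * 12 * pw(12, 2)
= 12 * 12 * 12 * 12 * 12 * 12 * 12 * 12 * 12 * pw(12, 1)
= 12 * 12 * 12 * 12 * 12 * 12 * 12 * 12 * 12 * 12 * pw(12, 0)
= 12 * 12 * 12 * 12 * 12 * 12 * 12 * 12 * 12 * 12 * 1
= 61917364224

61917364224


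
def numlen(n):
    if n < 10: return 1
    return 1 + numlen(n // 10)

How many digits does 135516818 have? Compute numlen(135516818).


numlen(135516818) = 1 + numlen(13551681)
numlen(13551681) = 1 + numlen(1355168)
numlen(1355168) = 1 + numlen(135516)
numlen(135516) = 1 + numlen(13551)
numlen(13551) = 1 + numlen(1355)
numlen(1355) = 1 + numlen(135)
numlen(135) = 1 + numlen(13)
numlen(13) = 1 + numlen(1)
numlen(1) = 1  (base case: 1 < 10)
Unwinding: 1 + 1 + 1 + 1 + 1 + 1 + 1 + 1 + 1 = 9

9


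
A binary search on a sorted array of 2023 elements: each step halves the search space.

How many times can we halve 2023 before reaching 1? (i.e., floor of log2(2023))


2023 / 2 = 1011
1011 / 2 = 505
505 / 2 = 252
252 / 2 = 126
126 / 2 = 63
63 / 2 = 31
31 / 2 = 15
15 / 2 = 7
7 / 2 = 3
3 / 2 = 1
Reached 1 after 10 halvings

10


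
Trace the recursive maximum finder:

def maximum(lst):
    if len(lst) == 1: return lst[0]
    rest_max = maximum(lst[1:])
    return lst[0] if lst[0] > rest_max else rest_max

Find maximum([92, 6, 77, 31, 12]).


maximum([92, 6, 77, 31, 12]): compare 92 with maximum([6, 77, 31, 12])
maximum([6, 77, 31, 12]): compare 6 with maximum([77, 31, 12])
maximum([77, 31, 12]): compare 77 with maximum([31, 12])
maximum([31, 12]): compare 31 with maximum([12])
maximum([12]) = 12  (base case)
Compare 31 with 12 -> 31
Compare 77 with 31 -> 77
Compare 6 with 77 -> 77
Compare 92 with 77 -> 92

92


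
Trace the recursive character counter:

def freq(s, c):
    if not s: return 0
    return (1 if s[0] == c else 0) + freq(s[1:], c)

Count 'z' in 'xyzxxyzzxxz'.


s[0]='x' != 'z' -> 0
s[0]='y' != 'z' -> 0
s[0]='z' == 'z' -> 1
s[0]='x' != 'z' -> 0
s[0]='x' != 'z' -> 0
s[0]='y' != 'z' -> 0
s[0]='z' == 'z' -> 1
s[0]='z' == 'z' -> 1
s[0]='x' != 'z' -> 0
s[0]='x' != 'z' -> 0
s[0]='z' == 'z' -> 1
Sum: 0 + 0 + 1 + 0 + 0 + 0 + 1 + 1 + 0 + 0 + 1 = 4

4


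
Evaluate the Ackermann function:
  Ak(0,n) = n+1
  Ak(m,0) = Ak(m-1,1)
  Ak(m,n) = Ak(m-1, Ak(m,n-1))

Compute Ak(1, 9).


Ak(1, 9) = Ak(0, Ak(1, 8))
  Ak(1, 8) = Ak(0, Ak(1, 7))
    Ak(1, 7) = Ak(0, Ak(1, 6))
      Ak(1, 6) = Ak(0, Ak(1, 5))
        Ak(1, 5) = Ak(0, Ak(1, 4))
          Ak(1, 4) = Ak(0, Ak(1, 3))
          Ak(1, 3) = Ak(0, Ak(1, 2))
          Ak(1, 2) = Ak(0, Ak(1, 1))
          Ak(1, 1) = Ak(0, Ak(1, 0))
          Ak(1, 0) = Ak(0, 1)
          Ak(0, 1) = 2
            = Ak(0, 2)
          Ak(0, 2) = 3
            = Ak(0, 3)
          Ak(0, 3) = 4
            = Ak(0, 4)
          Ak(0, 4) = 5
            = Ak(0, 5)
          Ak(0, 5) = 6
          = Ak(0, 6)
          Ak(0, 6) = 7
        = Ak(0, 7)
        Ak(0, 7) = 8
      = Ak(0, 8)
      Ak(0, 8) = 9
... (trace truncated)
Result: Ak(1, 9) = 11

11


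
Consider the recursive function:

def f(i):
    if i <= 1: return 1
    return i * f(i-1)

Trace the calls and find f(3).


f(3)
= 3 * f(2)
= 3 * 2 * f(1)
= 3 * 2 * 1
= 6

6


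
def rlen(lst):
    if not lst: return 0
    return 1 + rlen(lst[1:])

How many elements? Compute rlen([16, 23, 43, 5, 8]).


rlen([16, 23, 43, 5, 8]) = 1 + rlen([23, 43, 5, 8])
rlen([23, 43, 5, 8]) = 1 + rlen([43, 5, 8])
rlen([43, 5, 8]) = 1 + rlen([5, 8])
rlen([5, 8]) = 1 + rlen([8])
rlen([8]) = 1 + rlen([])
rlen([]) = 0  (base case)
Unwinding: 1 + 1 + 1 + 1 + 1 + 0 = 5

5


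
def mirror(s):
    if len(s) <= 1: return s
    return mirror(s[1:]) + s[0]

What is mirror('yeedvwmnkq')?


mirror('yeedvwmnkq') = mirror('eedvwmnkq') + 'y'
mirror('eedvwmnkq') = mirror('edvwmnkq') + 'e'
mirror('edvwmnkq') = mirror('dvwmnkq') + 'e'
mirror('dvwmnkq') = mirror('vwmnkq') + 'd'
mirror('vwmnkq') = mirror('wmnkq') + 'v'
mirror('wmnkq') = mirror('mnkq') + 'w'
mirror('mnkq') = mirror('nkq') + 'm'
mirror('nkq') = mirror('kq') + 'n'
mirror('kq') = mirror('q') + 'k'
mirror('q') = 'q'  (base case)
Concatenating: 'q' + 'k' + 'n' + 'm' + 'w' + 'v' + 'd' + 'e' + 'e' + 'y' = 'qknmwvdeey'

qknmwvdeey


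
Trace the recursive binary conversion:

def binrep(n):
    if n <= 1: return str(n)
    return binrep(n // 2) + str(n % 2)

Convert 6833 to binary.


binrep(6833) = binrep(3416) + '1'
binrep(3416) = binrep(1708) + '0'
binrep(1708) = binrep(854) + '0'
binrep(854) = binrep(427) + '0'
binrep(427) = binrep(213) + '1'
binrep(213) = binrep(106) + '1'
binrep(106) = binrep(53) + '0'
binrep(53) = binrep(26) + '1'
binrep(26) = binrep(13) + '0'
binrep(13) = binrep(6) + '1'
binrep(6) = binrep(3) + '0'
binrep(3) = binrep(1) + '1'
binrep(1) = '1'  (base case)
Concatenating: '1' + '1' + '0' + '1' + '0' + '1' + '0' + '1' + '1' + '0' + '0' + '0' + '1' = '1101010110001'

1101010110001


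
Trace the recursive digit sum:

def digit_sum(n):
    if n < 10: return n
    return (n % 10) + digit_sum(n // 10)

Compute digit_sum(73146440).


digit_sum(73146440) = 0 + digit_sum(7314644)
digit_sum(7314644) = 4 + digit_sum(731464)
digit_sum(731464) = 4 + digit_sum(73146)
digit_sum(73146) = 6 + digit_sum(7314)
digit_sum(7314) = 4 + digit_sum(731)
digit_sum(731) = 1 + digit_sum(73)
digit_sum(73) = 3 + digit_sum(7)
digit_sum(7) = 7  (base case)
Total: 0 + 4 + 4 + 6 + 4 + 1 + 3 + 7 = 29

29


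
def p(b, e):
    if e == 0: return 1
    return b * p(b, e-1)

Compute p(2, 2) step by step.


p(2, 2)
= 2 * p(2, 1)
= 2 * 2 * p(2, 0)
= 2 * 2 * 1
= 4

4


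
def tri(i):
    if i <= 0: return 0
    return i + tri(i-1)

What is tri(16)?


tri(16)
= 16 + 15 + 14 + 13 + 12 + 11 + 10 + 9 + 8 + 7 + 6 + 5 + 4 + 3 + 2 + 1 + tri(0)
= 16 + 15 + 14 + 13 + 12 + 11 + 10 + 9 + 8 + 7 + 6 + 5 + 4 + 3 + 2 + 1 + 0
= 136

136


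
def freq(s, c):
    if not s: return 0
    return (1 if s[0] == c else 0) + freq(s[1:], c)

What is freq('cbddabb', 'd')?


s[0]='c' != 'd' -> 0
s[0]='b' != 'd' -> 0
s[0]='d' == 'd' -> 1
s[0]='d' == 'd' -> 1
s[0]='a' != 'd' -> 0
s[0]='b' != 'd' -> 0
s[0]='b' != 'd' -> 0
Sum: 0 + 0 + 1 + 1 + 0 + 0 + 0 = 2

2


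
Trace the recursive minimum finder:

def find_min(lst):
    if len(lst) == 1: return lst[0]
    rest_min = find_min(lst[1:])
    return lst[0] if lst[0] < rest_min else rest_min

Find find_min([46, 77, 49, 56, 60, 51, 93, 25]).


find_min([46, 77, 49, 56, 60, 51, 93, 25]): compare 46 with find_min([77, 49, 56, 60, 51, 93, 25])
find_min([77, 49, 56, 60, 51, 93, 25]): compare 77 with find_min([49, 56, 60, 51, 93, 25])
find_min([49, 56, 60, 51, 93, 25]): compare 49 with find_min([56, 60, 51, 93, 25])
find_min([56, 60, 51, 93, 25]): compare 56 with find_min([60, 51, 93, 25])
find_min([60, 51, 93, 25]): compare 60 with find_min([51, 93, 25])
find_min([51, 93, 25]): compare 51 with find_min([93, 25])
find_min([93, 25]): compare 93 with find_min([25])
find_min([25]) = 25  (base case)
Compare 93 with 25 -> 25
Compare 51 with 25 -> 25
Compare 60 with 25 -> 25
Compare 56 with 25 -> 25
Compare 49 with 25 -> 25
Compare 77 with 25 -> 25
Compare 46 with 25 -> 25

25


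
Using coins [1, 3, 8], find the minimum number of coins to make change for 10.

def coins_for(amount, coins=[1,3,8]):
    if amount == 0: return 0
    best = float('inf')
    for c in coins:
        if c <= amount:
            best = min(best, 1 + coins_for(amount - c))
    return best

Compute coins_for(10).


Building up with DP:
coins_for(0) = 0
coins_for(1) = min(1+coins_for(0)=1+0=1) = 1
coins_for(2) = min(1+coins_for(1)=1+1=2) = 2
coins_for(3) = min(1+coins_for(2)=1+2=3, 1+coins_for(0)=1+0=1) = 1
coins_for(4) = min(1+coins_for(3)=1+1=2, 1+coins_for(1)=1+1=2) = 2
coins_for(5) = min(1+coins_for(4)=1+2=3, 1+coins_for(2)=1+2=3) = 3
coins_for(6) = min(1+coins_for(5)=1+3=4, 1+coins_for(3)=1+1=2) = 2
coins_for(7) = min(1+coins_for(6)=1+2=3, 1+coins_for(4)=1+2=3) = 3
coins_for(8) = min(1+coins_for(7)=1+3=4, 1+coins_for(5)=1+3=4, 1+coins_for(0)=1+0=1) = 1
coins_for(9) = min(1+coins_for(8)=1+1=2, 1+coins_for(6)=1+2=3, 1+coins_for(1)=1+1=2) = 2
coins_for(10) = min(1+coins_for(9)=1+2=3, 1+coins_for(7)=1+3=4, 1+coins_for(2)=1+2=3) = 3

3


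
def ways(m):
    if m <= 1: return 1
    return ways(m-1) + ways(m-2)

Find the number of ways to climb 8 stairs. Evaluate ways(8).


Building up from base cases:
ways(0) = 1
ways(1) = 1
ways(2) = ways(1) + ways(0) = 1 + 1 = 2
ways(3) = ways(2) + ways(1) = 2 + 1 = 3
ways(4) = ways(3) + ways(2) = 3 + 2 = 5
ways(5) = ways(4) + ways(3) = 5 + 3 = 8
ways(6) = ways(5) + ways(4) = 8 + 5 = 13
ways(7) = ways(6) + ways(5) = 13 + 8 = 21
ways(8) = ways(7) + ways(6) = 21 + 13 = 34

34


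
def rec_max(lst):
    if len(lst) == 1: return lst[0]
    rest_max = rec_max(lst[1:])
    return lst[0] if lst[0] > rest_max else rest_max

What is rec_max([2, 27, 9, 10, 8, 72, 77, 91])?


rec_max([2, 27, 9, 10, 8, 72, 77, 91]): compare 2 with rec_max([27, 9, 10, 8, 72, 77, 91])
rec_max([27, 9, 10, 8, 72, 77, 91]): compare 27 with rec_max([9, 10, 8, 72, 77, 91])
rec_max([9, 10, 8, 72, 77, 91]): compare 9 with rec_max([10, 8, 72, 77, 91])
rec_max([10, 8, 72, 77, 91]): compare 10 with rec_max([8, 72, 77, 91])
rec_max([8, 72, 77, 91]): compare 8 with rec_max([72, 77, 91])
rec_max([72, 77, 91]): compare 72 with rec_max([77, 91])
rec_max([77, 91]): compare 77 with rec_max([91])
rec_max([91]) = 91  (base case)
Compare 77 with 91 -> 91
Compare 72 with 91 -> 91
Compare 8 with 91 -> 91
Compare 10 with 91 -> 91
Compare 9 with 91 -> 91
Compare 27 with 91 -> 91
Compare 2 with 91 -> 91

91


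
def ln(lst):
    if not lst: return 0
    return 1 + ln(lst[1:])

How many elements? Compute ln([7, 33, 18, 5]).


ln([7, 33, 18, 5]) = 1 + ln([33, 18, 5])
ln([33, 18, 5]) = 1 + ln([18, 5])
ln([18, 5]) = 1 + ln([5])
ln([5]) = 1 + ln([])
ln([]) = 0  (base case)
Unwinding: 1 + 1 + 1 + 1 + 0 = 4

4


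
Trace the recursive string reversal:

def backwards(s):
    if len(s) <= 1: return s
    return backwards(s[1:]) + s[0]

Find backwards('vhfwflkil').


backwards('vhfwflkil') = backwards('hfwflkil') + 'v'
backwards('hfwflkil') = backwards('fwflkil') + 'h'
backwards('fwflkil') = backwards('wflkil') + 'f'
backwards('wflkil') = backwards('flkil') + 'w'
backwards('flkil') = backwards('lkil') + 'f'
backwards('lkil') = backwards('kil') + 'l'
backwards('kil') = backwards('il') + 'k'
backwards('il') = backwards('l') + 'i'
backwards('l') = 'l'  (base case)
Concatenating: 'l' + 'i' + 'k' + 'l' + 'f' + 'w' + 'f' + 'h' + 'v' = 'liklfwfhv'

liklfwfhv


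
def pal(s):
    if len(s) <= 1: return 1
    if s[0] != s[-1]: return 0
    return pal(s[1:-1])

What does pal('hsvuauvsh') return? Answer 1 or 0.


pal('hsvuauvsh'): s[0]='h' == s[-1]='h' -> check pal('svuauvs')
pal('svuauvs'): s[0]='s' == s[-1]='s' -> check pal('vuauv')
pal('vuauv'): s[0]='v' == s[-1]='v' -> check pal('uau')
pal('uau'): s[0]='u' == s[-1]='u' -> check pal('a')
pal('a'): len <= 1 -> return 1  (base case)
Result: 1 (palindrome)

1


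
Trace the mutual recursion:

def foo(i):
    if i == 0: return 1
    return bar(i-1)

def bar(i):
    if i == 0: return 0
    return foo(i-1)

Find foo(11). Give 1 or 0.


foo(11) = bar(10)
bar(10) = foo(9)
foo(9) = bar(8)
bar(8) = foo(7)
foo(7) = bar(6)
bar(6) = foo(5)
foo(5) = bar(4)
bar(4) = foo(3)
foo(3) = bar(2)
bar(2) = foo(1)
foo(1) = bar(0)
bar(0) = 0  (base case)
Result: 0

0


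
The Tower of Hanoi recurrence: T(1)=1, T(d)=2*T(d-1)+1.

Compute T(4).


T(4) = 2 * T(3) + 1
T(3) = 2 * T(2) + 1
T(2) = 2 * T(1) + 1
T(1) = 1  (base case)
T(2) = 2 * 1 + 1 = 3
T(3) = 2 * 3 + 1 = 7
T(4) = 2 * 7 + 1 = 15

15


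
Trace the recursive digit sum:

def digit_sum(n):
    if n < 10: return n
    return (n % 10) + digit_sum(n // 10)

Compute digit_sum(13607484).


digit_sum(13607484) = 4 + digit_sum(1360748)
digit_sum(1360748) = 8 + digit_sum(136074)
digit_sum(136074) = 4 + digit_sum(13607)
digit_sum(13607) = 7 + digit_sum(1360)
digit_sum(1360) = 0 + digit_sum(136)
digit_sum(136) = 6 + digit_sum(13)
digit_sum(13) = 3 + digit_sum(1)
digit_sum(1) = 1  (base case)
Total: 4 + 8 + 4 + 7 + 0 + 6 + 3 + 1 = 33

33


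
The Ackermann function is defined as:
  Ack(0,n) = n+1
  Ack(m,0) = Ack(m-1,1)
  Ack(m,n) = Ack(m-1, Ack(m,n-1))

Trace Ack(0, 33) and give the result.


Ack(0, 33) = 34
Result: Ack(0, 33) = 34

34


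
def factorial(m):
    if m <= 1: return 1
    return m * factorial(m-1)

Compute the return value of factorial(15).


factorial(15)
= 15 * factorial(14)
= 15 * 14 * factorial(13)
= 15 * 14 * 13 * factorial(12)
= 15 * 14 * 13 * 12 * factorial(11)
= 15 * 14 * 13 * 12 * 11 * factorial(10)
= 15 * 14 * 13 * 12 * 11 * 10 * factorial(9)
= 15 * 14 * 13 * 12 * 11 * 10 * 9 * factorial(8)
= 15 * 14 * 13 * 12 * 11 * 10 * 9 * 8 * factorial(7)
= 15 * 14 * 13 * 12 * 11 * 10 * 9 * 8 * 7 * factorial(6)
= 15 * 14 * 13 * 12 * 11 * 10 * 9 * 8 * 7 * 6 * factorial(5)
= 15 * 14 * 13 * 12 * 11 * 10 * 9 * 8 * 7 * 6 * 5 * factorial(4)
= 15 * 14 * 13 * 12 * 11 * 10 * 9 * 8 * 7 * 6 * 5 * 4 * factorial(3)
= 15 * 14 * 13 * 12 * 11 * 10 * 9 * 8 * 7 * 6 * 5 * 4 * 3 * factorial(2)
= 15 * 14 * 13 * 12 * 11 * 10 * 9 * 8 * 7 * 6 * 5 * 4 * 3 * 2 * factorial(1)
= 15 * 14 * 13 * 12 * 11 * 10 * 9 * 8 * 7 * 6 * 5 * 4 * 3 * 2 * 1
= 1307674368000

1307674368000


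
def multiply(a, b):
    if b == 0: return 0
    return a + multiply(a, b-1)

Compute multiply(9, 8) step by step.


multiply(9, 8) = 9 + multiply(9, 7)
multiply(9, 7) = 9 + multiply(9, 6)
multiply(9, 6) = 9 + multiply(9, 5)
multiply(9, 5) = 9 + multiply(9, 4)
multiply(9, 4) = 9 + multiply(9, 3)
multiply(9, 3) = 9 + multiply(9, 2)
multiply(9, 2) = 9 + multiply(9, 1)
multiply(9, 1) = 9 + multiply(9, 0)
multiply(9, 0) = 0  (base case)
Total: 9 + 9 + 9 + 9 + 9 + 9 + 9 + 9 + 0 = 72

72


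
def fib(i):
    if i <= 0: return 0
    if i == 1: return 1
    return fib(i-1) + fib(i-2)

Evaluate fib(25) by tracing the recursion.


Computing fib(25) bottom-up:
fib(0) = 0
fib(1) = 1
fib(2) = fib(1) + fib(0) = 1 + 0 = 1
fib(3) = fib(2) + fib(1) = 1 + 1 = 2
fib(4) = fib(3) + fib(2) = 2 + 1 = 3
fib(5) = fib(4) + fib(3) = 3 + 2 = 5
fib(6) = fib(5) + fib(4) = 5 + 3 = 8
fib(7) = fib(6) + fib(5) = 8 + 5 = 13
fib(8) = fib(7) + fib(6) = 13 + 8 = 21
fib(9) = fib(8) + fib(7) = 21 + 13 = 34
fib(10) = fib(9) + fib(8) = 34 + 21 = 55
fib(11) = fib(10) + fib(9) = 55 + 34 = 89
fib(12) = fib(11) + fib(10) = 89 + 55 = 144
fib(13) = fib(12) + fib(11) = 144 + 89 = 233
fib(14) = fib(13) + fib(12) = 233 + 144 = 377
fib(15) = fib(14) + fib(13) = 377 + 233 = 610
fib(16) = fib(15) + fib(14) = 610 + 377 = 987
fib(17) = fib(16) + fib(15) = 987 + 610 = 1597
fib(18) = fib(17) + fib(16) = 1597 + 987 = 2584
fib(19) = fib(18) + fib(17) = 2584 + 1597 = 4181
fib(20) = fib(19) + fib(18) = 4181 + 2584 = 6765
fib(21) = fib(20) + fib(19) = 6765 + 4181 = 10946
fib(22) = fib(21) + fib(20) = 10946 + 6765 = 17711
fib(23) = fib(22) + fib(21) = 17711 + 10946 = 28657
fib(24) = fib(23) + fib(22) = 28657 + 17711 = 46368
fib(25) = fib(24) + fib(23) = 46368 + 28657 = 75025

75025


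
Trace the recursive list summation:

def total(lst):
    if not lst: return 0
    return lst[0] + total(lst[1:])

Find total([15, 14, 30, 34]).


total([15, 14, 30, 34]) = 15 + total([14, 30, 34])
total([14, 30, 34]) = 14 + total([30, 34])
total([30, 34]) = 30 + total([34])
total([34]) = 34 + total([])
total([]) = 0  (base case)
Total: 15 + 14 + 30 + 34 + 0 = 93

93


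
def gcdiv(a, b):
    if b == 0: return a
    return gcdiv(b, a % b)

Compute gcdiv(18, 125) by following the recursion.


gcdiv(18, 125) = gcdiv(125, 18)
gcdiv(125, 18) = gcdiv(18, 17)
gcdiv(18, 17) = gcdiv(17, 1)
gcdiv(17, 1) = gcdiv(1, 0)
gcdiv(1, 0) = 1  (base case)

1


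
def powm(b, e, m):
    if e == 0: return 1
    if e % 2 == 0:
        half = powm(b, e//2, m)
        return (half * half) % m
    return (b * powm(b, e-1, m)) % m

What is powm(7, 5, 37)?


powm(7, 5, 37): e is odd, compute powm(7, 4, 37)
  powm(7, 4, 37): e is even, compute powm(7, 2, 37)
    powm(7, 2, 37): e is even, compute powm(7, 1, 37)
      powm(7, 1, 37): e is odd, compute powm(7, 0, 37)
        powm(7, 0, 37) = 1
      (7 * 1) % 37 = 7
    half=7, (7*7) % 37 = 12
  half=12, (12*12) % 37 = 33
(7 * 33) % 37 = 9

9


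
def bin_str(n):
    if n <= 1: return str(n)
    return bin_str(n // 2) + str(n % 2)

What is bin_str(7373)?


bin_str(7373) = bin_str(3686) + '1'
bin_str(3686) = bin_str(1843) + '0'
bin_str(1843) = bin_str(921) + '1'
bin_str(921) = bin_str(460) + '1'
bin_str(460) = bin_str(230) + '0'
bin_str(230) = bin_str(115) + '0'
bin_str(115) = bin_str(57) + '1'
bin_str(57) = bin_str(28) + '1'
bin_str(28) = bin_str(14) + '0'
bin_str(14) = bin_str(7) + '0'
bin_str(7) = bin_str(3) + '1'
bin_str(3) = bin_str(1) + '1'
bin_str(1) = '1'  (base case)
Concatenating: '1' + '1' + '1' + '0' + '0' + '1' + '1' + '0' + '0' + '1' + '1' + '0' + '1' = '1110011001101'

1110011001101


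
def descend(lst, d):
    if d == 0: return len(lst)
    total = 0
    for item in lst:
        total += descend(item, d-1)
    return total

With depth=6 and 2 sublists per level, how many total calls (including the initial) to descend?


At depth 0 (root): 1 call
At depth 1: each of 1 parents calls descend on 2 children = 2 calls
At depth 2: each of 2 parents calls descend on 2 children = 4 calls
At depth 3: each of 4 parents calls descend on 2 children = 8 calls
At depth 4: each of 8 parents calls descend on 2 children = 16 calls
At depth 5: each of 16 parents calls descend on 2 children = 32 calls
At depth 6: each of 32 parents calls descend on 2 children = 64 calls
Total: 1 + 2 + 4 + 8 + 16 + 32 + 64 = 127

127


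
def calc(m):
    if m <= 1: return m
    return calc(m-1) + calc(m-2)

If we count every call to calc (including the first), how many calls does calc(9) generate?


Let C(n) = total calls for calc(n)
C(0) = 1, C(1) = 1
C(2) = 1 + C(1) + C(0) = 1 + 1 + 1 = 3
C(3) = 1 + C(2) + C(1) = 1 + 3 + 1 = 5
C(4) = 1 + C(3) + C(2) = 1 + 5 + 3 = 9
C(5) = 1 + C(4) + C(3) = 1 + 9 + 5 = 15
C(6) = 1 + C(5) + C(4) = 1 + 15 + 9 = 25
C(7) = 1 + C(6) + C(5) = 1 + 25 + 15 = 41
C(8) = 1 + C(7) + C(6) = 1 + 41 + 25 = 67
C(9) = 1 + C(8) + C(7) = 1 + 67 + 41 = 109

109


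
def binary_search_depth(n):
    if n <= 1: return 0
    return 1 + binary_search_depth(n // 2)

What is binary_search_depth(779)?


779 / 2 = 389
389 / 2 = 194
194 / 2 = 97
97 / 2 = 48
48 / 2 = 24
24 / 2 = 12
12 / 2 = 6
6 / 2 = 3
3 / 2 = 1
Reached 1 after 9 halvings

9


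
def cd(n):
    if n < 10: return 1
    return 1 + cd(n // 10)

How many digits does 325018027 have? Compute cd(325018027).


cd(325018027) = 1 + cd(32501802)
cd(32501802) = 1 + cd(3250180)
cd(3250180) = 1 + cd(325018)
cd(325018) = 1 + cd(32501)
cd(32501) = 1 + cd(3250)
cd(3250) = 1 + cd(325)
cd(325) = 1 + cd(32)
cd(32) = 1 + cd(3)
cd(3) = 1  (base case: 3 < 10)
Unwinding: 1 + 1 + 1 + 1 + 1 + 1 + 1 + 1 + 1 = 9

9


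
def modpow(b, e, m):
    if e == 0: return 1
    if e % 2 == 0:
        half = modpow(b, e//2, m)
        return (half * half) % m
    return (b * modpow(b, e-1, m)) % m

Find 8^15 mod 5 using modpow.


modpow(8, 15, 5): e is odd, compute modpow(8, 14, 5)
  modpow(8, 14, 5): e is even, compute modpow(8, 7, 5)
    modpow(8, 7, 5): e is odd, compute modpow(8, 6, 5)
      modpow(8, 6, 5): e is even, compute modpow(8, 3, 5)
        modpow(8, 3, 5): e is odd, compute modpow(8, 2, 5)
          modpow(8, 2, 5): e is even, compute modpow(8, 1, 5)
          modpow(8, 1, 5): e is odd, compute modpow(8, 0, 5)
          modpow(8, 0, 5) = 1
          (8 * 1) % 5 = 3
          half=3, (3*3) % 5 = 4
        (8 * 4) % 5 = 2
      half=2, (2*2) % 5 = 4
    (8 * 4) % 5 = 2
  half=2, (2*2) % 5 = 4
(8 * 4) % 5 = 2

2


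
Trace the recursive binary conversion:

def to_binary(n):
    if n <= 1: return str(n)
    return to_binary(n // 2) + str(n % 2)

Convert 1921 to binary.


to_binary(1921) = to_binary(960) + '1'
to_binary(960) = to_binary(480) + '0'
to_binary(480) = to_binary(240) + '0'
to_binary(240) = to_binary(120) + '0'
to_binary(120) = to_binary(60) + '0'
to_binary(60) = to_binary(30) + '0'
to_binary(30) = to_binary(15) + '0'
to_binary(15) = to_binary(7) + '1'
to_binary(7) = to_binary(3) + '1'
to_binary(3) = to_binary(1) + '1'
to_binary(1) = '1'  (base case)
Concatenating: '1' + '1' + '1' + '1' + '0' + '0' + '0' + '0' + '0' + '0' + '1' = '11110000001'

11110000001


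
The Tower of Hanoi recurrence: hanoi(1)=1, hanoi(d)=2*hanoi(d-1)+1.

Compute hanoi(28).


hanoi(28) = 2 * hanoi(27) + 1
hanoi(27) = 2 * hanoi(26) + 1
hanoi(26) = 2 * hanoi(25) + 1
hanoi(25) = 2 * hanoi(24) + 1
hanoi(24) = 2 * hanoi(23) + 1
hanoi(23) = 2 * hanoi(22) + 1
hanoi(22) = 2 * hanoi(21) + 1
hanoi(21) = 2 * hanoi(20) + 1
hanoi(20) = 2 * hanoi(19) + 1
hanoi(19) = 2 * hanoi(18) + 1
hanoi(18) = 2 * hanoi(17) + 1
hanoi(17) = 2 * hanoi(16) + 1
hanoi(16) = 2 * hanoi(15) + 1
hanoi(15) = 2 * hanoi(14) + 1
hanoi(14) = 2 * hanoi(13) + 1
hanoi(13) = 2 * hanoi(12) + 1
hanoi(12) = 2 * hanoi(11) + 1
hanoi(11) = 2 * hanoi(10) + 1
hanoi(10) = 2 * hanoi(9) + 1
hanoi(9) = 2 * hanoi(8) + 1
hanoi(8) = 2 * hanoi(7) + 1
hanoi(7) = 2 * hanoi(6) + 1
hanoi(6) = 2 * hanoi(5) + 1
hanoi(5) = 2 * hanoi(4) + 1
hanoi(4) = 2 * hanoi(3) + 1
hanoi(3) = 2 * hanoi(2) + 1
hanoi(2) = 2 * hanoi(1) + 1
hanoi(1) = 1  (base case)
hanoi(2) = 2 * 1 + 1 = 3
hanoi(3) = 2 * 3 + 1 = 7
hanoi(4) = 2 * 7 + 1 = 15
hanoi(5) = 2 * 15 + 1 = 31
hanoi(6) = 2 * 31 + 1 = 63
hanoi(7) = 2 * 63 + 1 = 127
hanoi(8) = 2 * 127 + 1 = 255
hanoi(9) = 2 * 255 + 1 = 511
hanoi(10) = 2 * 511 + 1 = 1023
hanoi(11) = 2 * 1023 + 1 = 2047
hanoi(12) = 2 * 2047 + 1 = 4095
hanoi(13) = 2 * 4095 + 1 = 8191
hanoi(14) = 2 * 8191 + 1 = 16383
hanoi(15) = 2 * 16383 + 1 = 32767
hanoi(16) = 2 * 32767 + 1 = 65535
hanoi(17) = 2 * 65535 + 1 = 131071
hanoi(18) = 2 * 131071 + 1 = 262143
hanoi(19) = 2 * 262143 + 1 = 524287
hanoi(20) = 2 * 524287 + 1 = 1048575
hanoi(21) = 2 * 1048575 + 1 = 2097151
hanoi(22) = 2 * 2097151 + 1 = 4194303
hanoi(23) = 2 * 4194303 + 1 = 8388607
hanoi(24) = 2 * 8388607 + 1 = 16777215
hanoi(25) = 2 * 16777215 + 1 = 33554431
hanoi(26) = 2 * 33554431 + 1 = 67108863
hanoi(27) = 2 * 67108863 + 1 = 134217727
hanoi(28) = 2 * 134217727 + 1 = 268435455

268435455


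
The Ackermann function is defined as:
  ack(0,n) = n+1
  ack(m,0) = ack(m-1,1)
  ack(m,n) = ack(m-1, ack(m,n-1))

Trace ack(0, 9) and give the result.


ack(0, 9) = 10
Result: ack(0, 9) = 10

10


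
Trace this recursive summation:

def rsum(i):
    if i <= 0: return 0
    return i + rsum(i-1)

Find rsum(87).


rsum(87)
= 87 + 86 + 85 + 84 + 83 + 82 + 81 + 80 + 79 + 78 + 77 + 76 + 75 + 74 + 73 + 72 + 71 + 70 + 69 + 68 + 67 + 66 + 65 + 64 + 63 + 62 + 61 + 60 + 59 + 58 + 57 + 56 + 55 + 54 + 53 + 52 + 51 + 50 + 49 + 48 + 47 + 46 + 45 + 44 + 43 + 42 + 41 + 40 + 39 + 38 + 37 + 36 + 35 + 34 + 33 + 32 + 31 + 30 + 29 + 28 + 27 + 26 + 25 + 24 + 23 + 22 + 21 + 20 + 19 + 18 + 17 + 16 + 15 + 14 + 13 + 12 + 11 + 10 + 9 + 8 + 7 + 6 + 5 + 4 + 3 + 2 + 1 + rsum(0)
= 87 + 86 + 85 + 84 + 83 + 82 + 81 + 80 + 79 + 78 + 77 + 76 + 75 + 74 + 73 + 72 + 71 + 70 + 69 + 68 + 67 + 66 + 65 + 64 + 63 + 62 + 61 + 60 + 59 + 58 + 57 + 56 + 55 + 54 + 53 + 52 + 51 + 50 + 49 + 48 + 47 + 46 + 45 + 44 + 43 + 42 + 41 + 40 + 39 + 38 + 37 + 36 + 35 + 34 + 33 + 32 + 31 + 30 + 29 + 28 + 27 + 26 + 25 + 24 + 23 + 22 + 21 + 20 + 19 + 18 + 17 + 16 + 15 + 14 + 13 + 12 + 11 + 10 + 9 + 8 + 7 + 6 + 5 + 4 + 3 + 2 + 1 + 0
= 3828

3828


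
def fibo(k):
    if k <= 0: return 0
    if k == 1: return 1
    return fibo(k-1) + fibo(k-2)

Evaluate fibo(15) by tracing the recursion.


Computing fibo(15) bottom-up:
fibo(0) = 0
fibo(1) = 1
fibo(2) = fibo(1) + fibo(0) = 1 + 0 = 1
fibo(3) = fibo(2) + fibo(1) = 1 + 1 = 2
fibo(4) = fibo(3) + fibo(2) = 2 + 1 = 3
fibo(5) = fibo(4) + fibo(3) = 3 + 2 = 5
fibo(6) = fibo(5) + fibo(4) = 5 + 3 = 8
fibo(7) = fibo(6) + fibo(5) = 8 + 5 = 13
fibo(8) = fibo(7) + fibo(6) = 13 + 8 = 21
fibo(9) = fibo(8) + fibo(7) = 21 + 13 = 34
fibo(10) = fibo(9) + fibo(8) = 34 + 21 = 55
fibo(11) = fibo(10) + fibo(9) = 55 + 34 = 89
fibo(12) = fibo(11) + fibo(10) = 89 + 55 = 144
fibo(13) = fibo(12) + fibo(11) = 144 + 89 = 233
fibo(14) = fibo(13) + fibo(12) = 233 + 144 = 377
fibo(15) = fibo(14) + fibo(13) = 377 + 233 = 610

610


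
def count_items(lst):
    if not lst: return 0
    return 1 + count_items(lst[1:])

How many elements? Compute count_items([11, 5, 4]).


count_items([11, 5, 4]) = 1 + count_items([5, 4])
count_items([5, 4]) = 1 + count_items([4])
count_items([4]) = 1 + count_items([])
count_items([]) = 0  (base case)
Unwinding: 1 + 1 + 1 + 0 = 3

3


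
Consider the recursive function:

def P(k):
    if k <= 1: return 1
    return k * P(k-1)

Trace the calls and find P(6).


P(6)
= 6 * P(5)
= 6 * 5 * P(4)
= 6 * 5 * 4 * P(3)
= 6 * 5 * 4 * 3 * P(2)
= 6 * 5 * 4 * 3 * 2 * P(1)
= 6 * 5 * 4 * 3 * 2 * 1
= 720

720


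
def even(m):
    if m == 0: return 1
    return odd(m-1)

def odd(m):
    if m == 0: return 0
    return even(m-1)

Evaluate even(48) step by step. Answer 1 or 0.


even(48) = odd(47)
odd(47) = even(46)
even(46) = odd(45)
odd(45) = even(44)
even(44) = odd(43)
odd(43) = even(42)
even(42) = odd(41)
odd(41) = even(40)
even(40) = odd(39)
odd(39) = even(38)
even(38) = odd(37)
odd(37) = even(36)
even(36) = odd(35)
odd(35) = even(34)
even(34) = odd(33)
odd(33) = even(32)
even(32) = odd(31)
odd(31) = even(30)
even(30) = odd(29)
odd(29) = even(28)
even(28) = odd(27)
odd(27) = even(26)
even(26) = odd(25)
odd(25) = even(24)
even(24) = odd(23)
odd(23) = even(22)
even(22) = odd(21)
odd(21) = even(20)
even(20) = odd(19)
odd(19) = even(18)
even(18) = odd(17)
odd(17) = even(16)
even(16) = odd(15)
odd(15) = even(14)
even(14) = odd(13)
odd(13) = even(12)
even(12) = odd(11)
odd(11) = even(10)
even(10) = odd(9)
odd(9) = even(8)
even(8) = odd(7)
odd(7) = even(6)
even(6) = odd(5)
odd(5) = even(4)
even(4) = odd(3)
odd(3) = even(2)
even(2) = odd(1)
odd(1) = even(0)
even(0) = 1  (base case)
Result: 1

1
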